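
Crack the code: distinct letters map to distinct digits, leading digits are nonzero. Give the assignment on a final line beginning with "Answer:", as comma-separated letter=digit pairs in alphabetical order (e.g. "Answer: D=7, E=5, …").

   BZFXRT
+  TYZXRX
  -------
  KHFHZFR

Step 1. [col 1: T + X ≡ R (mod 10)] column 1 (T + X ≡ R (mod 10), carry-in 0) doesn't pin X yet; pick X=8 and continue, so X=8.
Step 2. [col 1: T + X ≡ R (mod 10)] column 1 (T + X ≡ R (mod 10), carry-in 0) doesn't pin T yet; pick T=5 and continue, so T=5.
Step 3. [K] K is the leading digit of a 7-digit sum of two 6-digit numbers; the final carry is exactly 1 ⇒ K=1.
Step 4. [col 1: T + X ≡ R (mod 10)] in column 1 we have T+X≡R with carry-in 0; given T=5, X=8 and digits 1,5,8 already taken and all letters distinct, that pins R to 3 ⇒ R=3.
Step 5. [col 2: R + R ≡ F (mod 10)] from column 2 (R=3, carry-in 1, digits 1,3,5,8 already taken and all letters distinct): F must equal 7 ⇒ F=7.
Step 6. [col 3: X + X ≡ Z (mod 10)] from column 3 (X=8, carry-in 0, digits 1,3,5,7,8 already taken and all letters distinct): Z must equal 6 ⇒ Z=6.
Step 7. [col 4: F + Z ≡ H (mod 10)] column 4 reads F+Z+carry(1)=H with F=7, Z=6; with digits 1,3,5,6,7,8 already taken and all letters distinct, the only value for H is 4 ⇒ H=4.
Step 8. [col 5: Z + Y ≡ F (mod 10)] from column 5 (Z=6, F=7, carry-in 1, digits 1,3,4,5,6,7,8 already taken and all letters distinct): Y must equal 0. So Y=0.
Step 9. [col 6: B + T ≡ H (mod 10)] column 6 reads B+T+carry(0)=H with T=5, H=4; with digits 0,1,3,4,5,6,7,8 already taken and all letters distinct, the only value for B is 9 ⇒ B=9.

Answer: B=9, F=7, H=4, K=1, R=3, T=5, X=8, Y=0, Z=6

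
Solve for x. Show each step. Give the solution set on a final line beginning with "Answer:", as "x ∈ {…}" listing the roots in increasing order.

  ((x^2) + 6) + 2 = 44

Step 1. [((x^2) + 6) + 2 = 44] peel the +2: subtract 2 from each side. So sub: (x^2) + 6 = 42.
Step 2. [(x^2) + 6 = 42] the outer +6 inverts by subtracting 6. So sub: x^2 = 36.
Step 3. [x^2 = 36] 36 ≥ 0, LHS is (·)² — take ±√, so sqrt: x = 6 or -6.

Answer: x ∈ {-6, 6}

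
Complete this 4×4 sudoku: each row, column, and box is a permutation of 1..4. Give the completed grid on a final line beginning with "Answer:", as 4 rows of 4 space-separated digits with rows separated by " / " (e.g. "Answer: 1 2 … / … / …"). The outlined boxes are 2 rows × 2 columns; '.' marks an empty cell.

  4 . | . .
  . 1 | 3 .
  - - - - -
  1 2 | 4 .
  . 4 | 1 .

Step 1. [r4c4∈{2,3}] across row 4, 2 lands solely at r4c4. So r4c4=2.
Step 2. [r2c1∈{2}] r2c1 is down to just 2. So r2c1=2.
Step 3. [r1c2∈{3}] nothing but 3 survives at r1c2, so r1c2=3.
Step 4. [r1c3∈{2}] r1c3's peers cover all but 2, so r1c3=2.
Step 5. [r1c4∈{1}] only 1 remains possible at r1c4. So r1c4=1.
Step 6. [r2c4∈{4}] r2c4's peers cover all but 4 ⇒ r2c4=4.
Step 7. [r3c4∈{3}] r3c4 is down to just 3 ⇒ r3c4=3.
Step 8. [r4c1∈{3}] only 3 remains possible at r4c1 ⇒ r4c1=3.

Answer: 4 3 2 1 / 2 1 3 4 / 1 2 4 3 / 3 4 1 2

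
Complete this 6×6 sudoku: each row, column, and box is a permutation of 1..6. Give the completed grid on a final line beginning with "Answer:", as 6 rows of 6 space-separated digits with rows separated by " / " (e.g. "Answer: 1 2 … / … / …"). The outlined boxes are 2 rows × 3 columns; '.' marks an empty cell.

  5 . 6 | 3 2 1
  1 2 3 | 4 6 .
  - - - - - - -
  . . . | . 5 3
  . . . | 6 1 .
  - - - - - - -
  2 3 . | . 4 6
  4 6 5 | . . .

Step 1. [r3c4∈{2}] r3c4 has the single candidate 2 ⇒ r3c4=2.
Step 2. [r4c6∈{4}] only 4 remains possible at r4c6, so r4c6=4.
Step 3. [r5c3∈{1}] r5c3 is down to just 1 ⇒ r5c3=1.
Step 4. [r3c3∈{4}] r3c3 is down to just 4. So r3c3=4.
Step 5. [r5c4∈{5}] only 5 remains possible at r5c4, so r5c4=5.
Step 6. [r6c6∈{2}] r6c6 is down to just 2 ⇒ r6c6=2.
Step 7. [r4c3∈{2}] r4c3 has the single candidate 2 ⇒ r4c3=2.
Step 8. [r4c2∈{5}] nothing but 5 survives at r4c2. So r4c2=5.
Step 9. [r3c2∈{1}] nothing but 1 survives at r3c2, so r3c2=1.
Step 10. [r4c1∈{3}] only 3 remains possible at r4c1, so r4c1=3.
Step 11. [r2c6∈{5}] only 5 remains possible at r2c6, so r2c6=5.
Step 12. [r6c5∈{3}] r6c5 is down to just 3. So r6c5=3.
Step 13. [r3c1∈{6}] r3c1 has the single candidate 6 ⇒ r3c1=6.
Step 14. [r1c2∈{4}] only 4 remains possible at r1c2. So r1c2=4.
Step 15. [r6c4∈{1}] only 1 remains possible at r6c4 ⇒ r6c4=1.

Answer: 5 4 6 3 2 1 / 1 2 3 4 6 5 / 6 1 4 2 5 3 / 3 5 2 6 1 4 / 2 3 1 5 4 6 / 4 6 5 1 3 2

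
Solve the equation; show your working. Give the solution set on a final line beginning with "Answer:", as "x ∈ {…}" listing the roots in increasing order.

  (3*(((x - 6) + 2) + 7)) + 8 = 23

Step 1. [(3*(((x - 6) + 2) + 7)) + 8 = 23] +8 is outermost — subtract 8 both sides. So sub: 3*(((x - 6) + 2) + 7) = 15.
Step 2. [3*(((x - 6) + 2) + 7) = 15] 3·(inner) — divide through by 3 ⇒ div: ((x - 6) + 2) + 7 = 5.
Step 3. [((x - 6) + 2) + 7 = 5] the outer +7 inverts by subtracting 7, so sub: (x - 6) + 2 = -2.
Step 4. [(x - 6) + 2 = -2] subtract 2: x sits inside (… + 2). So sub: x - 6 = -4.
Step 5. [x - 6 = -4] add 6: x sits inside (… - 6) ⇒ sub: x = 2.

Answer: x ∈ {2}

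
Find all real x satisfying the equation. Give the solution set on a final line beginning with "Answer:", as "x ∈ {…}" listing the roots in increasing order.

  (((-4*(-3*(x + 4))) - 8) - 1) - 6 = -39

Step 1. [(((-4*(-3*(x + 4))) - 8) - 1) - 6 = -39] the outer -6 inverts by adding 6, so sub: ((-4*(-3*(x + 4))) - 8) - 1 = -33.
Step 2. [((-4*(-3*(x + 4))) - 8) - 1 = -33] -1 is outermost — add 1 both sides ⇒ sub: (-4*(-3*(x + 4))) - 8 = -32.
Step 3. [(-4*(-3*(x + 4))) - 8 = -32] 8 comes off first (add 8) ⇒ sub: -4*(-3*(x + 4)) = -24.
Step 4. [-4*(-3*(x + 4)) = -24] leading coefficient -4: divide by -4. So div: -3*(x + 4) = 6.
Step 5. [-3*(x + 4) = 6] LHS = -3·(…); ÷-3 both sides, so div: x + 4 = -2.
Step 6. [x + 4 = -2] the outer +4 inverts by subtracting 4 ⇒ sub: x = -6.

Answer: x ∈ {-6}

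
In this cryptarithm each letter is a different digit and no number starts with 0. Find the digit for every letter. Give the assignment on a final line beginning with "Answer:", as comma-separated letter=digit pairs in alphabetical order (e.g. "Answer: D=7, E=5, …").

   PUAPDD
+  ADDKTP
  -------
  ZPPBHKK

Step 1. [col 1: D + P ≡ K (mod 10)] D=7 is one option consistent with column 1 (D + P ≡ K (mod 10), carry-in 0) — take it, so D=7.
Step 2. [col 1: D + P ≡ K (mod 10)] no forcing yet in column 1 (carry-in 0); P=3 is free and consistent — try it, so P=3.
Step 3. [col 1: D + P ≡ K (mod 10)] in column 1 we have D+P≡K with carry-in 0; given D=7, P=3 and digits 3,7 already taken and all letters distinct, that pins K to 0. So K=0.
Step 4. [col 2: D + T ≡ K (mod 10)] column 2 reads D+T+carry(1)=K with D=7, K=0; with digits 0,3,7 already taken and all letters distinct, the only value for T is 2, so T=2.
Step 5. [Z] the sum has 7 digits but both addends have 6; that extra leading digit Z is the final carry, namely 1. So Z=1.
Step 6. [col 3: P + K ≡ H (mod 10)] from column 3 (P=3, K=0, carry-in 1, digits 0,1,2,3,7 already taken and all letters distinct): H must equal 4, so H=4.
Step 7. [col 4: A + D ≡ B (mod 10)] several values work for B in column 4 (A + D ≡ B (mod 10), carry-in 0); try B=6, so B=6.
Step 8. [col 4: A + D ≡ B (mod 10)] in column 4 we have A+D≡B with carry-in 0; given D=7, B=6 and digits 0,1,2,3,4,6,7 already taken and all letters distinct, that pins A to 9, so A=9.
Step 9. [col 5: U + D ≡ P (mod 10)] column 5 reads U+D+carry(1)=P with D=7, P=3; with digits 0,1,2,3,4,6,7,9 already taken and all letters distinct, the only value for U is 5. So U=5.

Answer: A=9, B=6, D=7, H=4, K=0, P=3, T=2, U=5, Z=1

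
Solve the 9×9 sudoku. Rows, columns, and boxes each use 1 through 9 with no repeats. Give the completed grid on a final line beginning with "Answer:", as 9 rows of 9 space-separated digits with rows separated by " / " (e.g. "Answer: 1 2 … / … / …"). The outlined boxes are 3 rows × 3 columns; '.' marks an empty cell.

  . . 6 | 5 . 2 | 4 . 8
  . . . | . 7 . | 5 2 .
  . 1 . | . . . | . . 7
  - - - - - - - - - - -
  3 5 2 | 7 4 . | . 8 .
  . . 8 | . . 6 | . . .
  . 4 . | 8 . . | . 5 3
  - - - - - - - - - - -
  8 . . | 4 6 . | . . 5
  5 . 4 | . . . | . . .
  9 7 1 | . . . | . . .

Step 1. [r5c2∈{9}] nothing but 9 survives at r5c2, so r5c2=9.
Step 2. [r1c2∈{3}] nothing but 3 survives at r1c2. So r1c2=3.
Step 3. [r8c2∈{2,6}] in col 2, 6 fits only at r8c2. So r8c2=6.
Step 4. [r2c3∈{9}] only 9 remains possible at r2c3, so r2c3=9.
Step 5. [r5c5∈{1,2,3,5}] 5 has one home in row 5: r5c5, so r5c5=5.
Step 6. [r5c4∈{1,2,3}] in row 5, 3 fits only at r5c4 ⇒ r5c4=3.
Step 7. [r2c6∈{1,3,4,8}] across row 2, 3 lands solely at r2c6 ⇒ r2c6=3.
Step 8. [r6c5∈{1,2,9}] box 5 places 2 nowhere but r6c5 ⇒ r6c5=2.
Step 9. [r6c3∈{7}] r6c3 has the single candidate 7. So r6c3=7.
Step 10. [r5c1∈{1}] r5c1 is down to just 1, so r5c1=1.
Step 11. [r9c4∈{2}] r9c4 is down to just 2, so r9c4=2.
Step 12. [r3c6∈{4,8,9}] in col 6, 4 fits only at r3c6 ⇒ r3c6=4.
Step 13. [r3c5∈{8,9}] 8 has one home in row 3: r3c5 ⇒ r3c5=8.
Step 14. [r9c5∈{3}] nothing but 3 survives at r9c5, so r9c5=3.
Step 15. [r7c3∈{3}] r7c3 has the single candidate 3 ⇒ r7c3=3.
Step 16. [r8c6∈{1,7,8,9}] r8c4 and r8c5 in row 8 both hold exactly {1,9}; those values are spoken for. So r8c6≠9.
Step 17. [r8c7∈{1,2,3,7,8,9}] r8c4 and r8c5 in row 8 both hold exactly {1,9}; those values are spoken for ⇒ r8c7≠9.
Step 18. [r7c7∈{1,2,7,9}] along row 8, every 2-candidate lies inside box 9 ⇒ r7c7≠2.
Step 19. [r7c6∈{1,7,9}] the pair r4c6,r6c6 in col 6 locks {1,9} between them, so r7c6≠9.
Step 20. [r8c7∈{1,2,3,7,8}] row 8 has a naked pair {1,9} at r8c4 and r8c5, so r8c7≠1.
Step 21. [r8c8∈{1,3,7,9}] r8c4 and r8c5 in row 8 both hold exactly {1,9}; those values are spoken for ⇒ r8c8≠9.
Step 22. [r8c6∈{1,7,8}] r8c4 and r8c5 in row 8 both hold exactly {1,9}; those values are spoken for, so r8c6≠1.
Step 23. [r6c7∈{1,6,9}] the only places for 6 in row 4 are inside box 6, so r6c7≠6.
Step 24. [r7c6∈{1,7}] r4c6 and r6c6 in col 6 both hold exactly {1,9}; those values are spoken for. So r7c6≠1.
Step 25. [r7c6∈{7}] r7c6's peers cover all but 7, so r7c6=7.
Step 26. [r8c6∈{8}] only 8 remains possible at r8c6 ⇒ r8c6=8.
Step 27. [r8c9∈{1,2,9}] r8c4 and r8c5 in row 8 both hold exactly {1,9}; those values are spoken for, so r8c9≠1.
Step 28. [r4c7∈{1,6,9}] r6c7 and r7c7 in col 7 both hold exactly {1,9}; those values are spoken for ⇒ r4c7≠9.
Step 29. [r8c9∈{2,9}] r8c4 and r8c5 in row 8 both hold exactly {1,9}; those values are spoken for. So r8c9≠9.
Step 30. [r4c9∈{1,6,9}] across col 9, 9 lands solely at r4c9 ⇒ r4c9=9.
Step 31. [r2c9∈{1,6}] 1 has one home in col 9: r2c9, so r2c9=1.
Step 32. [r1c8∈{9}] r1c8 is down to just 9 ⇒ r1c8=9.
Step 33. [r4c7∈{1,6}] r4c7 is the only open cell in row 4 admitting 6, so r4c7=6.
Step 34. [r8c4∈{1,9}] col 4 places 1 nowhere but r8c4, so r8c4=1.
Step 35. [r3c8∈{3,6}] box 3 places 6 nowhere but r3c8, so r3c8=6.
Step 36. [r8c9∈{2}] only 2 remains possible at r8c9. So r8c9=2.
Step 37. [r8c8∈{3,7}] across col 8, 3 lands solely at r8c8, so r8c8=3.
Step 38. [r6c7∈{1}] r6c7 has the single candidate 1, so r6c7=1.
Step 39. [r5c9∈{4}] r5c9's peers cover all but 4, so r5c9=4.
Step 40. [r5c8∈{7}] only 7 remains possible at r5c8. So r5c8=7.
Step 41. [r1c5∈{1}] r1c5's peers cover all but 1, so r1c5=1.
Step 42. [r2c1∈{4}] r2c1 is down to just 4, so r2c1=4.
Step 43. [r4c6∈{1}] only 1 remains possible at r4c6, so r4c6=1.
Step 44. [r9c6∈{5}] r9c6 has the single candidate 5 ⇒ r9c6=5.
Step 45. [r8c7∈{7}] only 7 remains possible at r8c7 ⇒ r8c7=7.
Step 46. [r3c1∈{2}] only 2 remains possible at r3c1, so r3c1=2.
Step 47. [r2c2∈{8}] nothing but 8 survives at r2c2, so r2c2=8.
Step 48. [r3c3∈{5}] only 5 remains possible at r3c3, so r3c3=5.
Step 49. [r2c4∈{6}] r2c4's peers cover all but 6, so r2c4=6.
Step 50. [r6c1∈{6}] nothing but 6 survives at r6c1, so r6c1=6.
Step 51. [r7c8∈{1}] only 1 remains possible at r7c8, so r7c8=1.
Step 52. [r7c7∈{9}] only 9 remains possible at r7c7 ⇒ r7c7=9.
Step 53. [r7c2∈{2}] r7c2 is down to just 2, so r7c2=2.
Step 54. [r1c1∈{7}] only 7 remains possible at r1c1. So r1c1=7.
Step 55. [r3c7∈{3}] nothing but 3 survives at r3c7 ⇒ r3c7=3.
Step 56. [r9c7∈{8}] r9c7 has the single candidate 8, so r9c7=8.
Step 57. [r9c9∈{6}] nothing but 6 survives at r9c9, so r9c9=6.
Step 58. [r8c5∈{9}] r8c5 has the single candidate 9. So r8c5=9.
Step 59. [r9c8∈{4}] r9c8's peers cover all but 4 ⇒ r9c8=4.
Step 60. [r3c4∈{9}] r3c4's peers cover all but 9. So r3c4=9.
Step 61. [r6c6∈{9}] nothing but 9 survives at r6c6 ⇒ r6c6=9.
Step 62. [r5c7∈{2}] nothing but 2 survives at r5c7. So r5c7=2.

Answer: 7 3 6 5 1 2 4 9 8 / 4 8 9 6 7 3 5 2 1 / 2 1 5 9 8 4 3 6 7 / 3 5 2 7 4 1 6 8 9 / 1 9 8 3 5 6 2 7 4 / 6 4 7 8 2 9 1 5 3 / 8 2 3 4 6 7 9 1 5 / 5 6 4 1 9 8 7 3 2 / 9 7 1 2 3 5 8 4 6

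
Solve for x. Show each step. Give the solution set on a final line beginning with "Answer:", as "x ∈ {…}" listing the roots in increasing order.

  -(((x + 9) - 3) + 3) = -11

Step 1. [-(((x + 9) - 3) + 3) = -11] flip signs both sides ⇒ neg: ((x + 9) - 3) + 3 = 11.
Step 2. [((x + 9) - 3) + 3 = 11] 3 comes off first (subtract 3), so sub: (x + 9) - 3 = 8.
Step 3. [(x + 9) - 3 = 8] the outer -3 inverts by adding 3 ⇒ sub: x + 9 = 11.
Step 4. [x + 9 = 11] peel the +9: subtract 9 from each side ⇒ sub: x = 2.

Answer: x ∈ {2}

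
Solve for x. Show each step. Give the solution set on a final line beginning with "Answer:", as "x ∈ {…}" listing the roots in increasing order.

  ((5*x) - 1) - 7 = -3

Step 1. [((5*x) - 1) - 7 = -3] 7 comes off first (add 7) ⇒ sub: (5*x) - 1 = 4.
Step 2. [(5*x) - 1 = 4] 1 comes off first (add 1). So sub: 5*x = 5.
Step 3. [5*x = 5] divide by the outer 5. So div: x = 1.

Answer: x ∈ {1}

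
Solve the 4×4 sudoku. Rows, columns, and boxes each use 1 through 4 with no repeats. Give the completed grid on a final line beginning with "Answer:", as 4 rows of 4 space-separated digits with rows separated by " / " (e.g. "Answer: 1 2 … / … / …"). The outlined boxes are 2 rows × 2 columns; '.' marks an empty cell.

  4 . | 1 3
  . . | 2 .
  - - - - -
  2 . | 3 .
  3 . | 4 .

Step 1. [r4c2∈{1}] nothing but 1 survives at r4c2, so r4c2=1.
Step 2. [r1c2∈{2}] r1c2 has the single candidate 2, so r1c2=2.
Step 3. [r2c1∈{1}] r2c1 is down to just 1. So r2c1=1.
Step 4. [r3c4∈{1}] nothing but 1 survives at r3c4, so r3c4=1.
Step 5. [r3c2∈{4}] r3c2 has the single candidate 4, so r3c2=4.
Step 6. [r4c4∈{2}] r4c4 is down to just 2. So r4c4=2.
Step 7. [r2c4∈{4}] only 4 remains possible at r2c4. So r2c4=4.
Step 8. [r2c2∈{3}] r2c2 is down to just 3. So r2c2=3.

Answer: 4 2 1 3 / 1 3 2 4 / 2 4 3 1 / 3 1 4 2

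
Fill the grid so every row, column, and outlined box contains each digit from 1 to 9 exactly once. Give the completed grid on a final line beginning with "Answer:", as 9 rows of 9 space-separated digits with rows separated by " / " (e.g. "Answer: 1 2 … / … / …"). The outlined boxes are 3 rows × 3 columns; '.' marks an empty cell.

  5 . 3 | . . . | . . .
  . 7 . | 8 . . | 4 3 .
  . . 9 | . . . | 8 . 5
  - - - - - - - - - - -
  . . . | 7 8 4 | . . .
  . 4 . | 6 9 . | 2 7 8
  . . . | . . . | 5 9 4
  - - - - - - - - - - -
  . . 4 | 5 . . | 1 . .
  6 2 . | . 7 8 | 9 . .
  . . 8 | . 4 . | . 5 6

Step 1. [r4c2∈{1,3,5,6,9}] col 2 places 5 nowhere but r4c2. So r4c2=5.
Step 2. [r5c3∈{1}] only 1 remains possible at r5c3. So r5c3=1.
Step 3. [r5c1∈{3}] r5c1 has the single candidate 3 ⇒ r5c1=3.
Step 4. [r8c4∈{1,3}] r8c4 is the only open cell in row 8 admitting 1 ⇒ r8c4=1.
Step 5. [r3c6∈{1,2,3,6,7}] across row 3, 7 lands solely at r3c6. So r3c6=7.
Step 6. [r2c5∈{1,2,5,6}] in col 5, 5 fits only at r2c5, so r2c5=5.
Step 7. [r3c1∈{1,2,4}] across col 1, 4 lands solely at r3c1, so r3c1=4.
Step 8. [r1c2∈{1,6,8}] across row 1, 8 lands solely at r1c2 ⇒ r1c2=8.
Step 9. [r6c2∈{6}] r6c2 has the single candidate 6, so r6c2=6.
Step 10. [r3c2∈{1}] only 1 remains possible at r3c2, so r3c2=1.
Step 11. [r2c1∈{2}] r2c1 has the single candidate 2. So r2c1=2.
Step 12. [r8c9∈{3}] r8c9's peers cover all but 3 ⇒ r8c9=3.
Step 13. [r4c9∈{1}] r4c9's peers cover all but 1, so r4c9=1.
Step 14. [r2c6∈{1,6,9}] across row 2, 1 lands solely at r2c6 ⇒ r2c6=1.
Step 15. [r9c7∈{7}] r9c7 is down to just 7, so r9c7=7.
Step 16. [r1c7∈{6}] r1c7 is down to just 6. So r1c7=6.
Step 17. [r1c5∈{2}] r1c5 has the single candidate 2. So r1c5=2.
Step 18. [r1c6∈{9}] only 9 remains possible at r1c6 ⇒ r1c6=9.
Step 19. [r9c4∈{2,3,9}] across col 4, 9 lands solely at r9c4. So r9c4=9.
Step 20. [r6c4∈{2,3}] col 4 places 2 nowhere but r6c4, so r6c4=2.
Step 21. [r7c6∈{2,3,6}] 6 has one home in col 6: r7c6. So r7c6=6.
Step 22. [r7c5∈{3}] r7c5's peers cover all but 3. So r7c5=3.
Step 23. [r7c1∈{7,9}] in row 7, 7 fits only at r7c1, so r7c1=7.
Step 24. [r7c8∈{2,8}] across row 7, 8 lands solely at r7c8 ⇒ r7c8=8.
Step 25. [r6c1∈{8}] nothing but 8 survives at r6c1 ⇒ r6c1=8.
Step 26. [r7c9∈{2}] r7c9's peers cover all but 2 ⇒ r7c9=2.
Step 27. [r2c3∈{6}] nothing but 6 survives at r2c3 ⇒ r2c3=6.
Step 28. [r4c1∈{9}] r4c1's peers cover all but 9 ⇒ r4c1=9.
Step 29. [r9c1∈{1}] r9c1's peers cover all but 1. So r9c1=1.
Step 30. [r6c6∈{3}] r6c6 has the single candidate 3 ⇒ r6c6=3.
Step 31. [r3c5∈{6}] r3c5's peers cover all but 6, so r3c5=6.
Step 32. [r1c8∈{1}] r1c8 is down to just 1 ⇒ r1c8=1.
Step 33. [r8c3∈{5}] r8c3's peers cover all but 5, so r8c3=5.
Step 34. [r4c8∈{6}] r4c8's peers cover all but 6 ⇒ r4c8=6.
Step 35. [r2c9∈{9}] r2c9 is down to just 9 ⇒ r2c9=9.
Step 36. [r3c8∈{2}] r3c8 has the single candidate 2, so r3c8=2.
Step 37. [r5c6∈{5}] only 5 remains possible at r5c6, so r5c6=5.
Step 38. [r3c4∈{3}] r3c4 has the single candidate 3 ⇒ r3c4=3.
Step 39. [r6c5∈{1}] r6c5's peers cover all but 1. So r6c5=1.
Step 40. [r9c6∈{2}] nothing but 2 survives at r9c6. So r9c6=2.
Step 41. [r1c9∈{7}] r1c9 is down to just 7 ⇒ r1c9=7.
Step 42. [r6c3∈{7}] r6c3's peers cover all but 7. So r6c3=7.
Step 43. [r8c8∈{4}] nothing but 4 survives at r8c8 ⇒ r8c8=4.
Step 44. [r4c7∈{3}] r4c7's peers cover all but 3, so r4c7=3.
Step 45. [r4c3∈{2}] only 2 remains possible at r4c3 ⇒ r4c3=2.
Step 46. [r1c4∈{4}] r1c4 has the single candidate 4, so r1c4=4.
Step 47. [r9c2∈{3}] only 3 remains possible at r9c2. So r9c2=3.
Step 48. [r7c2∈{9}] nothing but 9 survives at r7c2 ⇒ r7c2=9.

Answer: 5 8 3 4 2 9 6 1 7 / 2 7 6 8 5 1 4 3 9 / 4 1 9 3 6 7 8 2 5 / 9 5 2 7 8 4 3 6 1 / 3 4 1 6 9 5 2 7 8 / 8 6 7 2 1 3 5 9 4 / 7 9 4 5 3 6 1 8 2 / 6 2 5 1 7 8 9 4 3 / 1 3 8 9 4 2 7 5 6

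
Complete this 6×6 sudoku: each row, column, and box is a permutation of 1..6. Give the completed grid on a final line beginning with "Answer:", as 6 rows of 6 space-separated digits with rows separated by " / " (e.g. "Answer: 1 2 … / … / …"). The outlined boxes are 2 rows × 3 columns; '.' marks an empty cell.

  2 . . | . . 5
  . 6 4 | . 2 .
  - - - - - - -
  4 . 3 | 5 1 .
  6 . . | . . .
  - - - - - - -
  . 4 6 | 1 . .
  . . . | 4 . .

Step 1. [r2c4∈{3}] r2c4 has the single candidate 3 ⇒ r2c4=3.
Step 2. [r3c2∈{2}] r3c2 is down to just 2. So r3c2=2.
Step 3. [r1c3∈{1}] only 1 remains possible at r1c3, so r1c3=1.
Step 4. [r5c6∈{2,3}] r5c6 is the only open cell in row 5 admitting 2. So r5c6=2.
Step 5. [r6c1∈{1,3,5}] 1 has one home in col 1: r6c1, so r6c1=1.
Step 6. [r5c1∈{3,5}] in col 1, 3 fits only at r5c1, so r5c1=3.
Step 7. [r6c2∈{5}] only 5 remains possible at r6c2. So r6c2=5.
Step 8. [r1c5∈{4,6}] row 1 places 4 nowhere but r1c5 ⇒ r1c5=4.
Step 9. [r6c5∈{3,6}] col 5 places 6 nowhere but r6c5. So r6c5=6.
Step 10. [r4c6∈{3,4}] in row 4, 4 fits only at r4c6 ⇒ r4c6=4.
Step 11. [r6c3∈{2}] only 2 remains possible at r6c3 ⇒ r6c3=2.
Step 12. [r2c6∈{1}] r2c6 is down to just 1 ⇒ r2c6=1.
Step 13. [r4c2∈{1}] nothing but 1 survives at r4c2, so r4c2=1.
Step 14. [r1c4∈{6}] nothing but 6 survives at r1c4 ⇒ r1c4=6.
Step 15. [r4c3∈{5}] only 5 remains possible at r4c3 ⇒ r4c3=5.
Step 16. [r4c5∈{3}] nothing but 3 survives at r4c5, so r4c5=3.
Step 17. [r6c6∈{3}] only 3 remains possible at r6c6. So r6c6=3.
Step 18. [r5c5∈{5}] r5c5 is down to just 5 ⇒ r5c5=5.
Step 19. [r3c6∈{6}] only 6 remains possible at r3c6, so r3c6=6.
Step 20. [r1c2∈{3}] r1c2 is down to just 3 ⇒ r1c2=3.
Step 21. [r2c1∈{5}] r2c1 has the single candidate 5, so r2c1=5.
Step 22. [r4c4∈{2}] r4c4 has the single candidate 2, so r4c4=2.

Answer: 2 3 1 6 4 5 / 5 6 4 3 2 1 / 4 2 3 5 1 6 / 6 1 5 2 3 4 / 3 4 6 1 5 2 / 1 5 2 4 6 3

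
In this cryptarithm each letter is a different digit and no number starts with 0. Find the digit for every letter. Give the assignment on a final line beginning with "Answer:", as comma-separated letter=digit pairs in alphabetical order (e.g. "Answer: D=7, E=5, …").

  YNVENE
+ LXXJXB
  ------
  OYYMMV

Step 1. [col 1: E + B ≡ V (mod 10)] no forcing yet in column 1 (carry-in 0); B=7 is free and consistent — try it ⇒ B=7.
Step 2. [col 1: E + B ≡ V (mod 10)] column 1 (E + B ≡ V (mod 10), carry-in 0) doesn't pin E yet; pick E=2 and continue. So E=2.
Step 3. [col 1: E + B ≡ V (mod 10)] from column 1 (E=2, B=7, carry-in 0, digits 2,7 already taken and all letters distinct): V must equal 9 ⇒ V=9.
Step 4. [col 2: N + X ≡ M (mod 10)] no forcing yet in column 2 (carry-in 0); M=3 is free and consistent — try it ⇒ M=3.
Step 5. [col 2: N + X ≡ M (mod 10)] column 2 (N + X ≡ M (mod 10), carry-in 0) doesn't pin X yet; pick X=5 and continue ⇒ X=5.
Step 6. [col 2: N + X ≡ M (mod 10)] in column 2 we have N+X≡M with carry-in 0; given X=5, M=3 and digits 2,3,5,7,9 already taken and all letters distinct, that pins N to 8. So N=8.
Step 7. [col 3: E + J ≡ M (mod 10)] in column 3 we have E+J≡M with carry-in 1; given E=2, M=3 and digits 2,3,5,7,8,9 already taken and all letters distinct, that pins J to 0, so J=0.
Step 8. [col 4: V + X ≡ Y (mod 10)] column 4: given V=9, X=5, carry-in 0, and digits 0,2,3,5,7,8,9 already taken and all letters distinct, V+X≡Y (mod 10) forces Y=4. So Y=4.
Step 9. [col 6: Y + L ≡ O (mod 10)] several values work for O in column 6 (Y + L ≡ O (mod 10), carry-in 1); try O=6. So O=6.
Step 10. [col 6: Y + L ≡ O (mod 10)] column 6 reads Y+L+carry(1)=O with Y=4, O=6; with digits 0,2,3,4,5,6,7,8,9 already taken and all letters distinct, the only value for L is 1 ⇒ L=1.

Answer: B=7, E=2, J=0, L=1, M=3, N=8, O=6, V=9, X=5, Y=4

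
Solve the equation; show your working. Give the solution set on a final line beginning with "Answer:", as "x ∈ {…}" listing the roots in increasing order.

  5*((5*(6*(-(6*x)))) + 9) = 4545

Step 1. [5*((5*(6*(-(6*x)))) + 9) = 4545] LHS = 5·(…); ÷5 both sides, so div: (5*(6*(-(6*x)))) + 9 = 909.
Step 2. [(5*(6*(-(6*x)))) + 9 = 909] peel the +9: subtract 9 from each side, so sub: 5*(6*(-(6*x))) = 900.
Step 3. [5*(6*(-(6*x))) = 900] leading coefficient 5: divide by 5 ⇒ div: 6*(-(6*x)) = 180.
Step 4. [6*(-(6*x)) = 180] LHS = 6·(…); ÷6 both sides ⇒ div: -(6*x) = 30.
Step 5. [-(6*x) = 30] LHS negated; negate both sides ⇒ neg: 6*x = -30.
Step 6. [6*x = -30] 6·(inner) — divide through by 6 ⇒ div: x = -5.

Answer: x ∈ {-5}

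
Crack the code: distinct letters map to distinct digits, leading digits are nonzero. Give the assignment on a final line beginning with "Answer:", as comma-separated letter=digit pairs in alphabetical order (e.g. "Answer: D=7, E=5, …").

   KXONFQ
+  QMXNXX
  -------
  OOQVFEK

Step 1. [col 1: Q + X ≡ K (mod 10)] column 1 (Q + X ≡ K (mod 10), carry-in 0) doesn't pin Q yet; pick Q=9 and continue. So Q=9.
Step 2. [col 1: Q + X ≡ K (mod 10)] K=2 is one option consistent with column 1 (Q + X ≡ K (mod 10), carry-in 0) — take it, so K=2.
Step 3. [O] the sum has 7 digits but both addends have 6; that extra leading digit O is the final carry, namely 1. So O=1.
Step 4. [col 1: Q + X ≡ K (mod 10)] column 1: given Q=9, K=2, carry-in 0, and digits 1,2,9 already taken and all letters distinct, Q+X≡K (mod 10) forces X=3. So X=3.
Step 5. [col 2: F + X ≡ E (mod 10)] column 2 (F + X ≡ E (mod 10), carry-in 1) doesn't pin E yet; pick E=8 and continue. So E=8.
Step 6. [col 2: F + X ≡ E (mod 10)] in column 2 we have F+X≡E with carry-in 1; given X=3, E=8 and digits 1,2,3,8,9 already taken and all letters distinct, that pins F to 4. So F=4.
Step 7. [col 3: N + N ≡ F (mod 10)] column 3 reads N+N+carry(0)=F with F=4; with digits 1,2,3,4,8,9 already taken and all letters distinct, the only value for N is 7 ⇒ N=7.
Step 8. [col 4: O + X ≡ V (mod 10)] from column 4 (O=1, X=3, carry-in 1, digits 1,2,3,4,7,8,9 already taken and all letters distinct): V must equal 5, so V=5.
Step 9. [col 5: X + M ≡ Q (mod 10)] from column 5 (X=3, Q=9, carry-in 0, digits 1,2,3,4,5,7,8,9 already taken and all letters distinct): M must equal 6 ⇒ M=6.

Answer: E=8, F=4, K=2, M=6, N=7, O=1, Q=9, V=5, X=3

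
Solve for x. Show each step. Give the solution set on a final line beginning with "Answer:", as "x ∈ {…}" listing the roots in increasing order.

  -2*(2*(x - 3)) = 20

Step 1. [-2*(2*(x - 3)) = 20] -2 out front; divide by -2. So div: 2*(x - 3) = -10.
Step 2. [2*(x - 3) = -10] 2 out front; divide by 2, so div: x - 3 = -5.
Step 3. [x - 3 = -5] -3 is outermost — add 3 both sides. So sub: x = -2.

Answer: x ∈ {-2}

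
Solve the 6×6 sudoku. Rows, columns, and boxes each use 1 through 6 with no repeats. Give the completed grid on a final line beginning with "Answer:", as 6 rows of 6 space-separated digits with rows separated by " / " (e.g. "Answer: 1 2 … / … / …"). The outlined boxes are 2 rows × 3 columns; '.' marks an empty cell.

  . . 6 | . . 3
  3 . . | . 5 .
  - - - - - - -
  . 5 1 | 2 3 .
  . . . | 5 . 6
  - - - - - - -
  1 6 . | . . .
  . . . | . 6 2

Step 1. [r5c5∈{4}] nothing but 4 survives at r5c5 ⇒ r5c5=4.
Step 2. [r2c6∈{1,4}] r2c6 is the only open cell in col 6 admitting 1, so r2c6=1.
Step 3. [r5c3∈{2,3,5}] row 5 places 2 nowhere but r5c3 ⇒ r5c3=2.
Step 4. [r2c3∈{4}] only 4 remains possible at r2c3 ⇒ r2c3=4.
Step 5. [r2c2∈{2}] r2c2 is down to just 2. So r2c2=2.
Step 6. [r4c3∈{3}] only 3 remains possible at r4c3, so r4c3=3.
Step 7. [r4c2∈{4}] only 4 remains possible at r4c2. So r4c2=4.
Step 8. [r5c4∈{3}] r5c4 has the single candidate 3. So r5c4=3.
Step 9. [r6c3∈{5}] r6c3's peers cover all but 5 ⇒ r6c3=5.
Step 10. [r3c1∈{6}] nothing but 6 survives at r3c1 ⇒ r3c1=6.
Step 11. [r5c6∈{5}] r5c6 has the single candidate 5, so r5c6=5.
Step 12. [r6c1∈{4}] r6c1 is down to just 4. So r6c1=4.
Step 13. [r3c6∈{4}] r3c6's peers cover all but 4, so r3c6=4.
Step 14. [r2c4∈{6}] nothing but 6 survives at r2c4, so r2c4=6.
Step 15. [r1c2∈{1}] r1c2 has the single candidate 1. So r1c2=1.
Step 16. [r6c2∈{3}] r6c2 has the single candidate 3. So r6c2=3.
Step 17. [r6c4∈{1}] nothing but 1 survives at r6c4. So r6c4=1.
Step 18. [r4c1∈{2}] r4c1's peers cover all but 2 ⇒ r4c1=2.
Step 19. [r1c4∈{4}] r1c4's peers cover all but 4. So r1c4=4.
Step 20. [r1c1∈{5}] only 5 remains possible at r1c1, so r1c1=5.
Step 21. [r4c5∈{1}] r4c5's peers cover all but 1 ⇒ r4c5=1.
Step 22. [r1c5∈{2}] only 2 remains possible at r1c5. So r1c5=2.

Answer: 5 1 6 4 2 3 / 3 2 4 6 5 1 / 6 5 1 2 3 4 / 2 4 3 5 1 6 / 1 6 2 3 4 5 / 4 3 5 1 6 2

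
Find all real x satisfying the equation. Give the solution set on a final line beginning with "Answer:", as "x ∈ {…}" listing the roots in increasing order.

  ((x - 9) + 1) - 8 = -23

Step 1. [((x - 9) + 1) - 8 = -23] add 8: x sits inside (… - 8). So sub: (x - 9) + 1 = -15.
Step 2. [(x - 9) + 1 = -15] +1 is outermost — subtract 1 both sides ⇒ sub: x - 9 = -16.
Step 3. [x - 9 = -16] 9 comes off first (add 9). So sub: x = -7.

Answer: x ∈ {-7}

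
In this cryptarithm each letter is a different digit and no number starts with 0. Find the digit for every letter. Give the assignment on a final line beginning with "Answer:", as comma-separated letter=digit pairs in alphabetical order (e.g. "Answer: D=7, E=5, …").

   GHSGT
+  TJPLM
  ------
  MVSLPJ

Step 1. [col 1: T + M ≡ J (mod 10)] T=9 is one option consistent with column 1 (T + M ≡ J (mod 10), carry-in 0) — take it. So T=9.
Step 2. [col 1: T + M ≡ J (mod 10)] J=0 is one option consistent with column 1 (T + M ≡ J (mod 10), carry-in 0) — take it. So J=0.
Step 3. [col 1: T + M ≡ J (mod 10)] column 1 reads T+M+carry(0)=J with T=9, J=0; with digits 0,9 already taken and all letters distinct, the only value for M is 1, so M=1.
Step 4. [col 2: G + L ≡ P (mod 10)] L=4 is one option consistent with column 2 (G + L ≡ P (mod 10), carry-in 1) — take it ⇒ L=4.
Step 5. [col 2: G + L ≡ P (mod 10)] several values work for G in column 2 (G + L ≡ P (mod 10), carry-in 1); try G=3 ⇒ G=3.
Step 6. [col 2: G + L ≡ P (mod 10)] from column 2 (G=3, L=4, carry-in 1, digits 0,1,3,4,9 already taken and all letters distinct): P must equal 8. So P=8.
Step 7. [col 3: S + P ≡ L (mod 10)] in column 3 we have S+P≡L with carry-in 0; given P=8, L=4 and digits 0,1,3,4,8,9 already taken and all letters distinct, that pins S to 6 ⇒ S=6.
Step 8. [col 4: H + J ≡ S (mod 10)] in column 4 we have H+J≡S with carry-in 1; given J=0, S=6 and digits 0,1,3,4,6,8,9 already taken and all letters distinct, that pins H to 5 ⇒ H=5.
Step 9. [col 5: G + T ≡ V (mod 10)] column 5 reads G+T+carry(0)=V with G=3, T=9; with digits 0,1,3,4,5,6,8,9 already taken and all letters distinct, the only value for V is 2 ⇒ V=2.

Answer: G=3, H=5, J=0, L=4, M=1, P=8, S=6, T=9, V=2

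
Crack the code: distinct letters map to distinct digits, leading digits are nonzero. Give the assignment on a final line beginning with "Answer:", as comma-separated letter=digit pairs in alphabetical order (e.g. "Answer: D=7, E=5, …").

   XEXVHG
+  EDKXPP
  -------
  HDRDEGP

Step 1. [col 1: G + P ≡ P (mod 10)] in column 1 we have G+P≡P with carry-in 0; given nothing yet and all letters distinct, none taken yet, that pins G to 0. So G=0.
Step 2. [H] adding two 6-digit numbers gives at most 6+1 digits, and here it does — H is that final carry and must be 1, so H=1.
Step 3. [col 1: G + P ≡ P (mod 10)] no forcing yet in column 1 (carry-in 0); P=9 is free and consistent — try it. So P=9.
Step 4. [col 3: V + X ≡ E (mod 10)] column 3 (V + X ≡ E (mod 10), carry-in 1) doesn't pin E yet; pick E=4 and continue, so E=4.
Step 5. [col 3: V + X ≡ E (mod 10)] no forcing yet in column 3 (carry-in 1); V=5 is free and consistent — try it, so V=5.
Step 6. [col 3: V + X ≡ E (mod 10)] in column 3 we have V+X≡E with carry-in 1; given V=5, E=4 and digits 0,1,4,5,9 already taken and all letters distinct, that pins X to 8, so X=8.
Step 7. [col 4: X + K ≡ D (mod 10)] several values work for D in column 4 (X + K ≡ D (mod 10), carry-in 1); try D=2, so D=2.
Step 8. [col 4: X + K ≡ D (mod 10)] column 4 reads X+K+carry(1)=D with X=8, D=2; with digits 0,1,2,4,5,8,9 already taken and all letters distinct, the only value for K is 3, so K=3.
Step 9. [col 5: E + D ≡ R (mod 10)] in column 5 we have E+D≡R with carry-in 1; given E=4, D=2 and digits 0,1,2,3,4,5,8,9 already taken and all letters distinct, that pins R to 7 ⇒ R=7.

Answer: D=2, E=4, G=0, H=1, K=3, P=9, R=7, V=5, X=8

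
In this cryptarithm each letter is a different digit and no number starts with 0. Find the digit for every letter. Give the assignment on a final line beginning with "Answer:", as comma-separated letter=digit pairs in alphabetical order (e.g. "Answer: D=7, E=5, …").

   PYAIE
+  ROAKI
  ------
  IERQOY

Step 1. [col 1: E + I ≡ Y (mod 10)] column 1 (E + I ≡ Y (mod 10), carry-in 0) doesn't pin E yet; pick E=2 and continue ⇒ E=2.
Step 2. [col 1: E + I ≡ Y (mod 10)] no forcing yet in column 1 (carry-in 0); I=1 is free and consistent — try it, so I=1.
Step 3. [col 1: E + I ≡ Y (mod 10)] column 1: given E=2, I=1, carry-in 0, and digits 1,2 already taken and all letters distinct, E+I≡Y (mod 10) forces Y=3, so Y=3.
Step 4. [col 2: I + K ≡ O (mod 10)] column 2 (I + K ≡ O (mod 10), carry-in 0) doesn't pin K yet; pick K=9 and continue ⇒ K=9.
Step 5. [col 2: I + K ≡ O (mod 10)] column 2 reads I+K+carry(0)=O with I=1, K=9; with digits 1,2,3,9 already taken and all letters distinct, the only value for O is 0, so O=0.
Step 6. [col 3: A + A ≡ Q (mod 10)] several values work for A in column 3 (A + A ≡ Q (mod 10), carry-in 1); try A=7. So A=7.
Step 7. [col 3: A + A ≡ Q (mod 10)] column 3 reads A+A+carry(1)=Q with A=7; with digits 0,1,2,3,7,9 already taken and all letters distinct, the only value for Q is 5 ⇒ Q=5.
Step 8. [col 4: Y + O ≡ R (mod 10)] column 4: given Y=3, O=0, carry-in 1, and digits 0,1,2,3,5,7,9 already taken and all letters distinct, Y+O≡R (mod 10) forces R=4. So R=4.
Step 9. [col 5: P + R ≡ E (mod 10)] from column 5 (R=4, E=2, carry-in 0, digits 0,1,2,3,4,5,7,9 already taken and all letters distinct): P must equal 8, so P=8.

Answer: A=7, E=2, I=1, K=9, O=0, P=8, Q=5, R=4, Y=3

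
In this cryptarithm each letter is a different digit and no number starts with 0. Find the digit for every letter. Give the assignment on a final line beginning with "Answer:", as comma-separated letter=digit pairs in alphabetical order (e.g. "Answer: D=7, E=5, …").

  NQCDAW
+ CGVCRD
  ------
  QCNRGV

Step 1. [col 1: W + D ≡ V (mod 10)] several values work for W in column 1 (W + D ≡ V (mod 10), carry-in 0); try W=5, so W=5.
Step 2. [col 1: W + D ≡ V (mod 10)] column 1 (W + D ≡ V (mod 10), carry-in 0) doesn't pin V yet; pick V=4 and continue ⇒ V=4.
Step 3. [col 1: W + D ≡ V (mod 10)] from column 1 (W=5, V=4, carry-in 0, digits 4,5 already taken and all letters distinct): D must equal 9 ⇒ D=9.
Step 4. [col 2: A + R ≡ G (mod 10)] G=3 is one option consistent with column 2 (A + R ≡ G (mod 10), carry-in 1) — take it ⇒ G=3.
Step 5. [col 2: A + R ≡ G (mod 10)] several values work for A in column 2 (A + R ≡ G (mod 10), carry-in 1); try A=2 ⇒ A=2.
Step 6. [col 2: A + R ≡ G (mod 10)] column 2: given A=2, G=3, carry-in 1, and digits 2,3,4,5,9 already taken and all letters distinct, A+R≡G (mod 10) forces R=0. So R=0.
Step 7. [col 3: D + C ≡ R (mod 10)] column 3: given D=9, R=0, carry-in 0, and digits 0,2,3,4,5,9 already taken and all letters distinct, D+C≡R (mod 10) forces C=1 ⇒ C=1.
Step 8. [col 4: C + V ≡ N (mod 10)] column 4 reads C+V+carry(1)=N with C=1, V=4; with digits 0,1,2,3,4,5,9 already taken and all letters distinct, the only value for N is 6 ⇒ N=6.
Step 9. [col 5: Q + G ≡ C (mod 10)] from column 5 (G=3, C=1, carry-in 0, digits 0,1,2,3,4,5,6,9 already taken and all letters distinct): Q must equal 8 ⇒ Q=8.

Answer: A=2, C=1, D=9, G=3, N=6, Q=8, R=0, V=4, W=5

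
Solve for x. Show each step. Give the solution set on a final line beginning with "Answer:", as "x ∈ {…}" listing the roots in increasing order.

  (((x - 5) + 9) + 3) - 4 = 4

Step 1. [(((x - 5) + 9) + 3) - 4 = 4] 4 comes off first (add 4) ⇒ sub: ((x - 5) + 9) + 3 = 8.
Step 2. [((x - 5) + 9) + 3 = 8] peel the +3: subtract 3 from each side ⇒ sub: (x - 5) + 9 = 5.
Step 3. [(x - 5) + 9 = 5] +9 is outermost — subtract 9 both sides. So sub: x - 5 = -4.
Step 4. [x - 5 = -4] peel the -5: add 5 from each side, so sub: x = 1.

Answer: x ∈ {1}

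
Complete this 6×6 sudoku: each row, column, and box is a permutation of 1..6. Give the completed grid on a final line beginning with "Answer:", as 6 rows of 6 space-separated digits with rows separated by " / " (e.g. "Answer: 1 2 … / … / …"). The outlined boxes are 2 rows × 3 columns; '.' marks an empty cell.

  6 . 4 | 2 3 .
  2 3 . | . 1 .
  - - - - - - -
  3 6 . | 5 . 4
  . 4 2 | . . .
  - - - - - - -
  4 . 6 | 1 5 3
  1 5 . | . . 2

Step 1. [r4c5∈{6}] r4c5 has the single candidate 6. So r4c5=6.
Step 2. [r2c6∈{5,6}] r2c6 is the only open cell in col 6 admitting 6. So r2c6=6.
Step 3. [r6c5∈{4}] only 4 remains possible at r6c5 ⇒ r6c5=4.
Step 4. [r4c6∈{1}] r4c6's peers cover all but 1 ⇒ r4c6=1.
Step 5. [r3c3∈{1}] r3c3's peers cover all but 1 ⇒ r3c3=1.
Step 6. [r2c3∈{5}] r2c3 is down to just 5. So r2c3=5.
Step 7. [r4c1∈{5}] r4c1's peers cover all but 5. So r4c1=5.
Step 8. [r3c5∈{2}] r3c5 has the single candidate 2. So r3c5=2.
Step 9. [r4c4∈{3}] r4c4's peers cover all but 3, so r4c4=3.
Step 10. [r1c2∈{1}] only 1 remains possible at r1c2 ⇒ r1c2=1.
Step 11. [r2c4∈{4}] r2c4 is down to just 4, so r2c4=4.
Step 12. [r5c2∈{2}] nothing but 2 survives at r5c2 ⇒ r5c2=2.
Step 13. [r6c3∈{3}] nothing but 3 survives at r6c3, so r6c3=3.
Step 14. [r6c4∈{6}] nothing but 6 survives at r6c4 ⇒ r6c4=6.
Step 15. [r1c6∈{5}] r1c6 has the single candidate 5, so r1c6=5.

Answer: 6 1 4 2 3 5 / 2 3 5 4 1 6 / 3 6 1 5 2 4 / 5 4 2 3 6 1 / 4 2 6 1 5 3 / 1 5 3 6 4 2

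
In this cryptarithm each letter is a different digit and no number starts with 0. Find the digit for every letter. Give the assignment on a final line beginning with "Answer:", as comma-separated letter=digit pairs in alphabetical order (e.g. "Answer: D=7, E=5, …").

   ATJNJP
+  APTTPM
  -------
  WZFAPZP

Step 1. [W] adding two 6-digit numbers gives at most 6+1 digits, and here it does — W is that final carry and must be 1. So W=1.
Step 2. [col 1: P + M ≡ P (mod 10)] in column 1 we have P+M≡P with carry-in 0; given nothing yet and digits 1 already taken and all letters distinct, that pins M to 0 ⇒ M=0.
Step 3. [col 1: P + M ≡ P (mod 10)] several values work for P in column 1 (P + M ≡ P (mod 10), carry-in 0); try P=2 ⇒ P=2.
Step 4. [col 2: J + P ≡ Z (mod 10)] column 2 (J + P ≡ Z (mod 10), carry-in 0) doesn't pin J yet; pick J=4 and continue, so J=4.
Step 5. [col 2: J + P ≡ Z (mod 10)] column 2: given J=4, P=2, carry-in 0, and digits 0,1,2,4 already taken and all letters distinct, J+P≡Z (mod 10) forces Z=6, so Z=6.
Step 6. [col 3: N + T ≡ P (mod 10)] N=9 is one option consistent with column 3 (N + T ≡ P (mod 10), carry-in 0) — take it, so N=9.
Step 7. [col 3: N + T ≡ P (mod 10)] column 3: given N=9, P=2, carry-in 0, and digits 0,1,2,4,6,9 already taken and all letters distinct, N+T≡P (mod 10) forces T=3 ⇒ T=3.
Step 8. [col 4: J + T ≡ A (mod 10)] column 4: given J=4, T=3, carry-in 1, and digits 0,1,2,3,4,6,9 already taken and all letters distinct, J+T≡A (mod 10) forces A=8, so A=8.
Step 9. [col 5: T + P ≡ F (mod 10)] column 5 reads T+P+carry(0)=F with T=3, P=2; with digits 0,1,2,3,4,6,8,9 already taken and all letters distinct, the only value for F is 5, so F=5.

Answer: A=8, F=5, J=4, M=0, N=9, P=2, T=3, W=1, Z=6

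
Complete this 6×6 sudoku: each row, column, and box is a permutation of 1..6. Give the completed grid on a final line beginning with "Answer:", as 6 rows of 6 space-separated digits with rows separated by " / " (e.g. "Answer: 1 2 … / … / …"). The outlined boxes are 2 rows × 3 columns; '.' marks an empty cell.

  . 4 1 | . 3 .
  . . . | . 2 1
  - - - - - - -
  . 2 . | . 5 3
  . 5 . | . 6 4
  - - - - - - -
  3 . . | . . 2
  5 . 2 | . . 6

Step 1. [r2c1∈{6}] only 6 remains possible at r2c1 ⇒ r2c1=6.
Step 2. [r5c3∈{4,6}] r5c3 is the only open cell in box 5 admitting 4. So r5c3=4.
Step 3. [r3c4∈{1}] r3c4's peers cover all but 1 ⇒ r3c4=1.
Step 4. [r5c5∈{1}] only 1 remains possible at r5c5 ⇒ r5c5=1.
Step 5. [r2c4∈{4,5}] in row 2, 4 fits only at r2c4. So r2c4=4.
Step 6. [r4c3∈{3}] r4c3 is down to just 3. So r4c3=3.
Step 7. [r5c4∈{5}] r5c4 has the single candidate 5. So r5c4=5.
Step 8. [r6c4∈{3}] nothing but 3 survives at r6c4. So r6c4=3.
Step 9. [r4c4∈{2}] only 2 remains possible at r4c4. So r4c4=2.
Step 10. [r1c4∈{6}] r1c4 is down to just 6, so r1c4=6.
Step 11. [r2c3∈{5}] only 5 remains possible at r2c3 ⇒ r2c3=5.
Step 12. [r1c6∈{5}] r1c6 has the single candidate 5, so r1c6=5.
Step 13. [r2c2∈{3}] only 3 remains possible at r2c2 ⇒ r2c2=3.
Step 14. [r3c1∈{4}] nothing but 4 survives at r3c1. So r3c1=4.
Step 15. [r5c2∈{6}] nothing but 6 survives at r5c2 ⇒ r5c2=6.
Step 16. [r3c3∈{6}] r3c3 is down to just 6 ⇒ r3c3=6.
Step 17. [r6c2∈{1}] only 1 remains possible at r6c2, so r6c2=1.
Step 18. [r1c1∈{2}] only 2 remains possible at r1c1, so r1c1=2.
Step 19. [r4c1∈{1}] nothing but 1 survives at r4c1. So r4c1=1.
Step 20. [r6c5∈{4}] nothing but 4 survives at r6c5 ⇒ r6c5=4.

Answer: 2 4 1 6 3 5 / 6 3 5 4 2 1 / 4 2 6 1 5 3 / 1 5 3 2 6 4 / 3 6 4 5 1 2 / 5 1 2 3 4 6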